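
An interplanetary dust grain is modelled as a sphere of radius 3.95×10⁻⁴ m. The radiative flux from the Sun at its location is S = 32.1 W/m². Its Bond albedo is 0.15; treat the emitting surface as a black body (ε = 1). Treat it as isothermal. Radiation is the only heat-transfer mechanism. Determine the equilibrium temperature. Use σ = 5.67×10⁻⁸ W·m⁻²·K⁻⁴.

T ≈ 105 K

At equilibrium, absorbed power = emitted power.
Absorbing cross-section = πr² = 4.902×10⁻⁷ m²; emitting surface = 4πr² = 1.961×10⁻⁶ m² (ratio 4).
(1−a)S·A_cross = εσ·A_surf·T⁴  ⇒  T⁴ = (1−a)S/(4σ).
T⁴ = 0.850·32.1/(4·5.67×10⁻⁸) = 1.203×10⁸ K⁴.
T = (1.203×10⁸)^(1/4).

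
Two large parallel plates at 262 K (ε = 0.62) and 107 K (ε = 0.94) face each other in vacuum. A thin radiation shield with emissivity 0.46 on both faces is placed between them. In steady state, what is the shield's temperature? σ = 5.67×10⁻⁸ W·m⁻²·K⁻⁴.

T_s ≈ 216 K

In steady state the net flux on the hot side equals that on the cold side.
σ(T₁⁴−T_s⁴)/D₁ = σ(T_s⁴−T₂⁴)/D₂, with D₁ = 1/ε₁+1/ε_s−1 = 2.787, D₂ = 1/ε_s+1/ε₂−1 = 2.238.
Solve for T_s⁴: T_s⁴ = (D₂·T₁⁴ + D₁·T₂⁴)/(D₁+D₂) = 2.171×10⁹ K⁴.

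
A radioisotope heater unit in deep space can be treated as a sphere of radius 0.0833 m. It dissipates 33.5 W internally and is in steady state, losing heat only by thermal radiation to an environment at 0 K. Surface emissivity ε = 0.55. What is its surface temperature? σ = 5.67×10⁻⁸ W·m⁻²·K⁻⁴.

Steady state: internal power = radiated power, P = εσA T⁴.
Radiating area A = 4πr² = 0.08720 m².
T⁴ = P/(εσA) = 33.5/(0.55·5.67×10⁻⁸·0.08720) = 1.232×10¹⁰ K⁴.
T = (1.232×10¹⁰)^(1/4).

T ≈ 333 K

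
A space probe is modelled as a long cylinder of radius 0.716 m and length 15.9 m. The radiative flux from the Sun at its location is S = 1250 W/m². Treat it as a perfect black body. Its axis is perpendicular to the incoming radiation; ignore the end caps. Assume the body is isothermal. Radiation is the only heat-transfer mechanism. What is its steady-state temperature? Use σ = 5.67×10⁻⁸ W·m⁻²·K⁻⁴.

At equilibrium, absorbed power = emitted power.
Absorbing cross-section = 2rL = 22.77 m²; emitting surface = 2πrL = 71.53 m² (ratio π).
S·A_cross = εσ·A_surf·T⁴  ⇒  T⁴ = S/(πσ).
T⁴ = 1.00·1250/(π·5.67×10⁻⁸) = 7.017×10⁹ K⁴.
T = (7.017×10⁹)^(1/4).

T ≈ 289 K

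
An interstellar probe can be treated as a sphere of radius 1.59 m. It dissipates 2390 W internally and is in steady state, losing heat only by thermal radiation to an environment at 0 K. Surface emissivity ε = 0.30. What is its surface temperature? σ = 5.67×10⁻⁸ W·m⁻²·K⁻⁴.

T ≈ 258 K

Steady state: internal power = radiated power, P = εσA T⁴.
Radiating area A = 4πr² = 31.77 m².
T⁴ = P/(εσA) = 2390/(0.30·5.67×10⁻⁸·31.77) = 4.423×10⁹ K⁴.
T = (4.423×10⁹)^(1/4).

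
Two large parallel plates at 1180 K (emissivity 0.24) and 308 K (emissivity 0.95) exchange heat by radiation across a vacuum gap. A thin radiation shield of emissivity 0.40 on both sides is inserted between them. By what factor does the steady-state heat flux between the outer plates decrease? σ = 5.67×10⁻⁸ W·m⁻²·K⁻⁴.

Without shield: q₀ = σΔ(T⁴)/(1/ε₁+1/ε₂−1) with denominator 4.219.
With shield the two gaps are in series; the resistances add: (1/ε₁+1/ε_s−1)+(1/ε_s+1/ε₂−1) = 5.667+2.553 = 8.219.
Heat-flux ratio q₀/q = 8.219/4.219.

factor ≈ 1.95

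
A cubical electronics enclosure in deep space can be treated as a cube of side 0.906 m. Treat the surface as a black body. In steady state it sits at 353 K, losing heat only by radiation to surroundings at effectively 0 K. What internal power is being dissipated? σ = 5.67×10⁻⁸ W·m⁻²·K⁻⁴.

Steady state: P = εσA T⁴.
A = 6L² = 4.925 m²; T⁴ = (353)⁴ = 1.553×10¹⁰ K⁴.
P = 1.0 × 5.67×10⁻⁸ × 4.925 × 1.553×10¹⁰.

P ≈ 4340 W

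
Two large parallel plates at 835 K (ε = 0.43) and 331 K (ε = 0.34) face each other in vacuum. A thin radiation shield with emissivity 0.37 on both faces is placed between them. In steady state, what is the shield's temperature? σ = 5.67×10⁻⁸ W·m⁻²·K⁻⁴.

In steady state the net flux on the hot side equals that on the cold side.
σ(T₁⁴−T_s⁴)/D₁ = σ(T_s⁴−T₂⁴)/D₂, with D₁ = 1/ε₁+1/ε_s−1 = 4.028, D₂ = 1/ε_s+1/ε₂−1 = 4.644.
Solve for T_s⁴: T_s⁴ = (D₂·T₁⁴ + D₁·T₂⁴)/(D₁+D₂) = 2.659×10¹¹ K⁴.

T_s ≈ 718 K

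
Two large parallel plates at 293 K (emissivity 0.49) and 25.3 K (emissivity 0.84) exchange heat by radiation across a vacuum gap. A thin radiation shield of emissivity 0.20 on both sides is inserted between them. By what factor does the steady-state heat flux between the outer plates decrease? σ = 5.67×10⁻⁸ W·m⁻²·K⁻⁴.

factor ≈ 5.03

Without shield: q₀ = σΔ(T⁴)/(1/ε₁+1/ε₂−1) with denominator 2.231.
With shield the two gaps are in series; the resistances add: (1/ε₁+1/ε_s−1)+(1/ε_s+1/ε₂−1) = 6.041+5.190 = 11.23.
Heat-flux ratio q₀/q = 11.23/2.231.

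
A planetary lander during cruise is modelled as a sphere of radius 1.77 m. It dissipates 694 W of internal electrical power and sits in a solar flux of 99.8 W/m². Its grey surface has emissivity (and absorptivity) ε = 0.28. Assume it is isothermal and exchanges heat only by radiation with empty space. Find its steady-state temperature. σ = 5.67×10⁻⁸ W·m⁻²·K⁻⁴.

T ≈ 198 K

At steady state, absorbed solar power + internal power = radiated power.
Absorbed: α·S·A_cross = 0.28·99.8·9.842 = 275.0 W (cross-section πr²).
Total input = 275.0 + 694 = 969.0 W.
Radiated: εσ·A_surf·T⁴ with A_surf = 4πr² = 39.37 m².
T⁴ = 969.0/(0.28·5.67×10⁻⁸·39.37) = 1.550×10⁹ K⁴.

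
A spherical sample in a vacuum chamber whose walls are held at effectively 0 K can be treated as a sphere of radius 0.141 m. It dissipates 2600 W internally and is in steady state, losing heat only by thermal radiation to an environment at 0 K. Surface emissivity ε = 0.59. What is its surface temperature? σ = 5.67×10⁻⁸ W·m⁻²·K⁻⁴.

T ≈ 747 K

Steady state: internal power = radiated power, P = εσA T⁴.
Radiating area A = 4πr² = 0.2498 m².
T⁴ = P/(εσA) = 2600/(0.59·5.67×10⁻⁸·0.2498) = 3.111×10¹¹ K⁴.
T = (3.111×10¹¹)^(1/4).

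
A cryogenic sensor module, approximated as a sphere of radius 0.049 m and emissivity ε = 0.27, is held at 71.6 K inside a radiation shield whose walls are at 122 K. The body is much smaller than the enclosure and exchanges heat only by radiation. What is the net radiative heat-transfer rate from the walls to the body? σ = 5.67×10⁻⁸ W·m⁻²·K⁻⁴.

For a small grey body in a large enclosure: P_net = εσA(T_body⁴ − T_wall⁴).
A = 4πr² = 0.03017 m²; T_body⁴ − T_wall⁴ = 2.628×10⁷ − 2.215×10⁸ = -1.953×10⁸ K⁴.
|P_net| = 0.27·5.67×10⁻⁸·0.03017·1.953×10⁸.

P_net ≈ 0.0902 W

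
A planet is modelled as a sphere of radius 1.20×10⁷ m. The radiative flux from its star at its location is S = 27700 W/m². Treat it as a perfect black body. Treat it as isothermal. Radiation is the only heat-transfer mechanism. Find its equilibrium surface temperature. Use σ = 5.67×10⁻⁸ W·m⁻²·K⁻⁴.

T ≈ 591 K

At equilibrium, absorbed power = emitted power.
Absorbing cross-section = πr² = 4.524×10¹⁴ m²; emitting surface = 4πr² = 1.810×10¹⁵ m² (ratio 4).
S·A_cross = εσ·A_surf·T⁴  ⇒  T⁴ = S/(4σ).
T⁴ = 1.00·27700/(4·5.67×10⁻⁸) = 1.221×10¹¹ K⁴.
T = (1.221×10¹¹)^(1/4).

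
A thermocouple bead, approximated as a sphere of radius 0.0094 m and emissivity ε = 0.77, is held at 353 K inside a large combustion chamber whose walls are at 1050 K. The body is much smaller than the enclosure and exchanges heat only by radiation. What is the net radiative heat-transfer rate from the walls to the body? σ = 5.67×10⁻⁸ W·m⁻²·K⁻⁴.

For a small grey body in a large enclosure: P_net = εσA(T_body⁴ − T_wall⁴).
A = 4πr² = 0.001110 m²; T_body⁴ − T_wall⁴ = 1.553×10¹⁰ − 1.216×10¹² = -1.200×10¹² K⁴.
|P_net| = 0.77·5.67×10⁻⁸·0.001110·1.200×10¹².

P_net ≈ 58.2 W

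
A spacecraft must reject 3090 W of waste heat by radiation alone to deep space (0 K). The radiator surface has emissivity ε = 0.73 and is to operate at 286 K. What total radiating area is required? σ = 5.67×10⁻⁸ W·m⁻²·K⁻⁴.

A ≈ 11.2 m²

P = εσA T⁴ ⇒ A = P/(εσT⁴).
T⁴ = 6.691×10⁹ K⁴.
A = 3090/(0.73 × 5.67×10⁻⁸ × 6.691×10⁹).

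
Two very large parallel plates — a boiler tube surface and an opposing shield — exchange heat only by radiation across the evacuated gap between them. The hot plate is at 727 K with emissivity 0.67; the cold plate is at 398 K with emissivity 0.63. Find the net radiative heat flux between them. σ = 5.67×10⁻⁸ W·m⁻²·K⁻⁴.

q ≈ 6930 W/m²

For two infinite grey parallel plates, q = σ(T₁⁴ − T₂⁴)/(1/ε₁ + 1/ε₂ − 1).
T₁⁴ − T₂⁴ = 2.793×10¹¹ − 2.509×10¹⁰ = 2.543×10¹¹ K⁴.
1/ε₁ + 1/ε₂ − 1 = 1.493 + 1.587 − 1 = 2.080.
q = 5.67×10⁻⁸ × 2.543×10¹¹ / 2.080.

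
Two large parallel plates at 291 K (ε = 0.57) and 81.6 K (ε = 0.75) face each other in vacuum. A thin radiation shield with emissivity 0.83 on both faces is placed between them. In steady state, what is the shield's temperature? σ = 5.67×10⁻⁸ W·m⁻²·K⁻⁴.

In steady state the net flux on the hot side equals that on the cold side.
σ(T₁⁴−T_s⁴)/D₁ = σ(T_s⁴−T₂⁴)/D₂, with D₁ = 1/ε₁+1/ε_s−1 = 1.959, D₂ = 1/ε_s+1/ε₂−1 = 1.538.
Solve for T_s⁴: T_s⁴ = (D₂·T₁⁴ + D₁·T₂⁴)/(D₁+D₂) = 3.179×10⁹ K⁴.

T_s ≈ 237 K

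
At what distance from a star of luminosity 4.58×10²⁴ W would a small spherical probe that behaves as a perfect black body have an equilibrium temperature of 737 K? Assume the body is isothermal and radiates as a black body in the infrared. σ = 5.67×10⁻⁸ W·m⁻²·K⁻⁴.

For an isothermal black-emitting sphere, (1−a)S·πr² = σ·4πr²·T⁴ ⇒ S = 4σT⁴/(1−a).
S = 4·5.67×10⁻⁸·(737)⁴/1.00 = 66910 W/m².
Flux falls as S = L/(4πd²), so d = √(L/(4πS)) = √(4.58×10²⁴/(4π·66910)).

d ≈ 2.33×10⁹ m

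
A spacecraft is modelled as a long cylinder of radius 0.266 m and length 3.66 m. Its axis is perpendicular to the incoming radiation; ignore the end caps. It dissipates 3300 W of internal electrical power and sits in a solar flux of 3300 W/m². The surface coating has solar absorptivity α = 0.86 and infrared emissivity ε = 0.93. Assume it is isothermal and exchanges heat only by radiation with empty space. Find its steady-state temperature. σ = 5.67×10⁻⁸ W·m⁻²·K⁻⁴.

At steady state, absorbed solar power + internal power = radiated power.
Absorbed: α·S·A_cross = 0.86·3300·1.947 = 5526 W (cross-section 2rL).
Total input = 5526 + 3300 = 8826 W.
Radiated: εσ·A_surf·T⁴ with A_surf = 2πrL = 6.117 m².
T⁴ = 8826/(0.93·5.67×10⁻⁸·6.117) = 2.736×10¹⁰ K⁴.

T ≈ 407 K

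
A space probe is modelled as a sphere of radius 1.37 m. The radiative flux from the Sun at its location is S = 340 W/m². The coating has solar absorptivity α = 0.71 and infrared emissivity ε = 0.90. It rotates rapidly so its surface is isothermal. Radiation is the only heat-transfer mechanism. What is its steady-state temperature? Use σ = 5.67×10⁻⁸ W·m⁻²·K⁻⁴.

T ≈ 185 K

At equilibrium, absorbed power = emitted power.
Absorbing cross-section = πr² = 5.896 m²; emitting surface = 4πr² = 23.59 m² (ratio 4).
αS·A_cross = εσ·A_surf·T⁴  ⇒  T⁴ = αS/(ε·4σ).
T⁴ = 0.710·340/(0.90·4·5.67×10⁻⁸) = 1.183×10⁹ K⁴.
T = (1.183×10⁹)^(1/4).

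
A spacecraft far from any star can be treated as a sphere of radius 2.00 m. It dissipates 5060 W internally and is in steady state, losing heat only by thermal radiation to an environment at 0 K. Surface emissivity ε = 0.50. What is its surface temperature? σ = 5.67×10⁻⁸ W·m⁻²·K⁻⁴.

T ≈ 244 K

Steady state: internal power = radiated power, P = εσA T⁴.
Radiating area A = 4πr² = 50.27 m².
T⁴ = P/(εσA) = 5060/(0.50·5.67×10⁻⁸·50.27) = 3.551×10⁹ K⁴.
T = (3.551×10⁹)^(1/4).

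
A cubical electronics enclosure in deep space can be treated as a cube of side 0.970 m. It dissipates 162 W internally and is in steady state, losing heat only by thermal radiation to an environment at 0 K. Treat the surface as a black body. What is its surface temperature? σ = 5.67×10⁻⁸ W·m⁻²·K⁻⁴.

T ≈ 150 K

Steady state: internal power = radiated power, P = εσA T⁴.
Radiating area A = 6L² = 5.645 m².
T⁴ = P/(εσA) = 162/(1.0·5.67×10⁻⁸·5.645) = 5.061×10⁸ K⁴.
T = (5.061×10⁸)^(1/4).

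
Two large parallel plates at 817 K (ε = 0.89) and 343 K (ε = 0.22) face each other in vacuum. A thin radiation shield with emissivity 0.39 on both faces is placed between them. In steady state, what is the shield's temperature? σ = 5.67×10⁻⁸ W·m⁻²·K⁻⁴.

In steady state the net flux on the hot side equals that on the cold side.
σ(T₁⁴−T_s⁴)/D₁ = σ(T_s⁴−T₂⁴)/D₂, with D₁ = 1/ε₁+1/ε_s−1 = 2.688, D₂ = 1/ε_s+1/ε₂−1 = 6.110.
Solve for T_s⁴: T_s⁴ = (D₂·T₁⁴ + D₁·T₂⁴)/(D₁+D₂) = 3.137×10¹¹ K⁴.

T_s ≈ 748 K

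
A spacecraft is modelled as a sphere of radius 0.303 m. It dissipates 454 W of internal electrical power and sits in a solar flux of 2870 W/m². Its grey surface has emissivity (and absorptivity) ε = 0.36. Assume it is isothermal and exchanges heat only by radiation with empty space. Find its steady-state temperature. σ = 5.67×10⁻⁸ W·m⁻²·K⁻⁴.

At steady state, absorbed solar power + internal power = radiated power.
Absorbed: α·S·A_cross = 0.36·2870·0.2884 = 298.0 W (cross-section πr²).
Total input = 298.0 + 454 = 752.0 W.
Radiated: εσ·A_surf·T⁴ with A_surf = 4πr² = 1.154 m².
T⁴ = 752.0/(0.36·5.67×10⁻⁸·1.154) = 3.193×10¹⁰ K⁴.

T ≈ 423 K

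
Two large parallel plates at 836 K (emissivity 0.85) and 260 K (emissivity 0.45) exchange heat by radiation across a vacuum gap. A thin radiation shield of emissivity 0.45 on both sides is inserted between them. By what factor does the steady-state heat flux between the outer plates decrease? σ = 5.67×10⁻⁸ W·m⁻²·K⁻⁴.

Without shield: q₀ = σΔ(T⁴)/(1/ε₁+1/ε₂−1) with denominator 2.399.
With shield the two gaps are in series; the resistances add: (1/ε₁+1/ε_s−1)+(1/ε_s+1/ε₂−1) = 2.399+3.444 = 5.843.
Heat-flux ratio q₀/q = 5.843/2.399.

factor ≈ 2.44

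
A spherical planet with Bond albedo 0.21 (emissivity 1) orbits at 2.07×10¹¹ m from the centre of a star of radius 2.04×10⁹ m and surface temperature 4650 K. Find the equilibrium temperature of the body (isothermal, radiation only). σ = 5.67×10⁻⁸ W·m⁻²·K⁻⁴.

T ≈ 308 K

The star's surface emits σT_*⁴; at distance d the flux is S = σT_*⁴(R_*/d)².
S = 5.67×10⁻⁸·(4650)⁴·(2.04×10⁹/2.07×10¹¹)² = 2575 W/m².
For an isothermal sphere T⁴ = (1−a)S/(4σ) = 8.968×10⁹ K⁴.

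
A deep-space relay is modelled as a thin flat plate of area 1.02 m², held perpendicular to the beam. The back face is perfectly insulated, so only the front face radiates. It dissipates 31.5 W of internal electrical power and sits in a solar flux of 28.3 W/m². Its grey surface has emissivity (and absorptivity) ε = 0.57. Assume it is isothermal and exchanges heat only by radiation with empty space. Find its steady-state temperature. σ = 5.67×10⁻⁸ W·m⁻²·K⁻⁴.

At steady state, absorbed solar power + internal power = radiated power.
Absorbed: α·S·A_cross = 0.57·28.3·1.020 = 16.45 W (cross-section A).
Total input = 16.45 + 31.5 = 47.95 W.
Radiated: εσ·A_surf·T⁴ with A_surf = A = 1.020 m².
T⁴ = 47.95/(0.57·5.67×10⁻⁸·1.020) = 1.455×10⁹ K⁴.

T ≈ 195 K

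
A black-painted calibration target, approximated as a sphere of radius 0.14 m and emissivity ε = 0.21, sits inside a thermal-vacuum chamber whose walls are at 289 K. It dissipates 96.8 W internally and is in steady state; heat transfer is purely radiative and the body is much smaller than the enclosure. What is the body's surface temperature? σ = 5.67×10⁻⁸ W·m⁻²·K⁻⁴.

T ≈ 447 K

For a small grey body in a large enclosure, net radiated power = εσA(T⁴ − T_w⁴).
Steady state: P = εσA(T⁴ − T_w⁴) with A = 4πr² = 0.2463 m².
T⁴ = P/(εσA) + T_w⁴ = 96.8/(0.21·5.67×10⁻⁸·0.2463) + (289)⁴
    = 3.301×10¹⁰ + 6.976×10⁹ = 3.998×10¹⁰ K⁴.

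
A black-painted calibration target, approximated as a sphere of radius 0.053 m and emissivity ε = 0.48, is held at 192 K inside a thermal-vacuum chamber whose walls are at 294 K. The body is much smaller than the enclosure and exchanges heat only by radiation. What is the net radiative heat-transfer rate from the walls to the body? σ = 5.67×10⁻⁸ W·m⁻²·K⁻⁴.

P_net ≈ 5.87 W

For a small grey body in a large enclosure: P_net = εσA(T_body⁴ − T_wall⁴).
A = 4πr² = 0.03530 m²; T_body⁴ − T_wall⁴ = 1.359×10⁹ − 7.471×10⁹ = -6.112×10⁹ K⁴.
|P_net| = 0.48·5.67×10⁻⁸·0.03530·6.112×10⁹.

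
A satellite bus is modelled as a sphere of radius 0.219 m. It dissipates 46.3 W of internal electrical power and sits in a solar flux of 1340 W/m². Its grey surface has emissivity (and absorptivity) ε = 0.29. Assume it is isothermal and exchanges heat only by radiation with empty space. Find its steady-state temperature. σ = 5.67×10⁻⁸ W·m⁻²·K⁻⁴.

At steady state, absorbed solar power + internal power = radiated power.
Absorbed: α·S·A_cross = 0.29·1340·0.1507 = 58.55 W (cross-section πr²).
Total input = 58.55 + 46.3 = 104.9 W.
Radiated: εσ·A_surf·T⁴ with A_surf = 4πr² = 0.6027 m².
T⁴ = 104.9/(0.29·5.67×10⁻⁸·0.6027) = 1.058×10¹⁰ K⁴.

T ≈ 321 K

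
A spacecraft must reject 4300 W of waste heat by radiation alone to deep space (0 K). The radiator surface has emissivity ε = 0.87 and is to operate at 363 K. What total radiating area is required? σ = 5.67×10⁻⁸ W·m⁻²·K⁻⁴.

P = εσA T⁴ ⇒ A = P/(εσT⁴).
T⁴ = 1.736×10¹⁰ K⁴.
A = 4300/(0.87 × 5.67×10⁻⁸ × 1.736×10¹⁰).

A ≈ 5.02 m²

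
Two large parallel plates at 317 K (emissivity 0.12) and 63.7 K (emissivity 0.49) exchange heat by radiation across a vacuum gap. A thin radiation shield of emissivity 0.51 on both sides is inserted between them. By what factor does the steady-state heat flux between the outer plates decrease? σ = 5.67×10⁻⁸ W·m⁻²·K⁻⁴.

factor ≈ 1.31

Without shield: q₀ = σΔ(T⁴)/(1/ε₁+1/ε₂−1) with denominator 9.374.
With shield the two gaps are in series; the resistances add: (1/ε₁+1/ε_s−1)+(1/ε_s+1/ε₂−1) = 9.294+3.002 = 12.30.
Heat-flux ratio q₀/q = 12.30/9.374.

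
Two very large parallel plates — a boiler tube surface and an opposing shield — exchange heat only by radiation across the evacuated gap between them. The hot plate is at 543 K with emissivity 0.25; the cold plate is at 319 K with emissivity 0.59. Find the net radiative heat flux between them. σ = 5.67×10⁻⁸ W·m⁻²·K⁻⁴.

q ≈ 925 W/m²

For two infinite grey parallel plates, q = σ(T₁⁴ − T₂⁴)/(1/ε₁ + 1/ε₂ − 1).
T₁⁴ − T₂⁴ = 8.694×10¹⁰ − 1.036×10¹⁰ = 7.658×10¹⁰ K⁴.
1/ε₁ + 1/ε₂ − 1 = 4.000 + 1.695 − 1 = 4.695.
q = 5.67×10⁻⁸ × 7.658×10¹⁰ / 4.695.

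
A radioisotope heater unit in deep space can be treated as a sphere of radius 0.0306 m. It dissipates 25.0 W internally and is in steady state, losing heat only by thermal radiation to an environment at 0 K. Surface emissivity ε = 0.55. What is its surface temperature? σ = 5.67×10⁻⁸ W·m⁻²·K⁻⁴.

Steady state: internal power = radiated power, P = εσA T⁴.
Radiating area A = 4πr² = 0.01177 m².
T⁴ = P/(εσA) = 25.0/(0.55·5.67×10⁻⁸·0.01177) = 6.813×10¹⁰ K⁴.
T = (6.813×10¹⁰)^(1/4).

T ≈ 511 K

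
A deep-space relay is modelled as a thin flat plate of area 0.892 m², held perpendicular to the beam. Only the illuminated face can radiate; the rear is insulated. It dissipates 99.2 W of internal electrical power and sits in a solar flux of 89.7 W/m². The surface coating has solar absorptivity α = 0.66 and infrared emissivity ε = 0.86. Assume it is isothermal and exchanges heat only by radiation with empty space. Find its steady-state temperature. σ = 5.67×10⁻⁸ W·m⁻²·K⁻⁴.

At steady state, absorbed solar power + internal power = radiated power.
Absorbed: α·S·A_cross = 0.66·89.7·0.8920 = 52.81 W (cross-section A).
Total input = 52.81 + 99.2 = 152.0 W.
Radiated: εσ·A_surf·T⁴ with A_surf = A = 0.8920 m².
T⁴ = 152.0/(0.86·5.67×10⁻⁸·0.8920) = 3.495×10⁹ K⁴.

T ≈ 243 K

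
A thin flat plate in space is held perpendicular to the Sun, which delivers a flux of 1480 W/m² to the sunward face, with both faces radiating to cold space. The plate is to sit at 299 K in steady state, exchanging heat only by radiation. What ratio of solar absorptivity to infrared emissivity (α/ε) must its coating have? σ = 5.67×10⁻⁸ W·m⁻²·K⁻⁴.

α/ε ≈ 0.612

Balance: αS·A = εσ·2A·T⁴ ⇒ α/ε = 2σT⁴/S.
α/ε = 2·5.67×10⁻⁸·(299)⁴/1480 = 2·5.67×10⁻⁸·7.993×10⁹/1480.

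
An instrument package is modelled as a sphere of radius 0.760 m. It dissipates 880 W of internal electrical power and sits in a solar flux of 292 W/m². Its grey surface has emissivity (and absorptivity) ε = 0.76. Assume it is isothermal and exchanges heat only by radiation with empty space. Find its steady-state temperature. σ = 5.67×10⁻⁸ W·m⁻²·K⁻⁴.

T ≈ 253 K

At steady state, absorbed solar power + internal power = radiated power.
Absorbed: α·S·A_cross = 0.76·292·1.815 = 402.7 W (cross-section πr²).
Total input = 402.7 + 880 = 1283 W.
Radiated: εσ·A_surf·T⁴ with A_surf = 4πr² = 7.258 m².
T⁴ = 1283/(0.76·5.67×10⁻⁸·7.258) = 4.101×10⁹ K⁴.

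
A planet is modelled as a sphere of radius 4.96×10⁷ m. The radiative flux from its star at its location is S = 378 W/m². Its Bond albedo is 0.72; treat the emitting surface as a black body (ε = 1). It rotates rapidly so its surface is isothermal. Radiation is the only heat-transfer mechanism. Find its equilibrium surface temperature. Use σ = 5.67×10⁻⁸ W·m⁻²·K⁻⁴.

T ≈ 147 K

At equilibrium, absorbed power = emitted power.
Absorbing cross-section = πr² = 7.729×10¹⁵ m²; emitting surface = 4πr² = 3.092×10¹⁶ m² (ratio 4).
(1−a)S·A_cross = εσ·A_surf·T⁴  ⇒  T⁴ = (1−a)S/(4σ).
T⁴ = 0.280·378/(4·5.67×10⁻⁸) = 4.667×10⁸ K⁴.
T = (4.667×10⁸)^(1/4).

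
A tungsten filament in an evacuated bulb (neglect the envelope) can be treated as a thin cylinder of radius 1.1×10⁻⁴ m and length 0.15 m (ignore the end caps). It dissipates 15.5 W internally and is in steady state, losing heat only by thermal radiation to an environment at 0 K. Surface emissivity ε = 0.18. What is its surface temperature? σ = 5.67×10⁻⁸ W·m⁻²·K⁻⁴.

T ≈ 1960 K

Steady state: internal power = radiated power, P = εσA T⁴.
Radiating area A = 2πrL = 1.037×10⁻⁴ m².
T⁴ = P/(εσA) = 15.5/(0.18·5.67×10⁻⁸·1.037×10⁻⁴) = 1.465×10¹³ K⁴.
T = (1.465×10¹³)^(1/4).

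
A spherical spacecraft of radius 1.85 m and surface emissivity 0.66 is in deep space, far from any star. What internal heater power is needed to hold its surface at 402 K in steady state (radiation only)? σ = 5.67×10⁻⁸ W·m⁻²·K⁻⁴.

P ≈ 42000 W

P = εσ·4πr²·T⁴.
4πr² = 43.01 m²; T⁴ = 2.612×10¹⁰ K⁴.
P = 0.66·5.67×10⁻⁸·43.01·2.612×10¹⁰.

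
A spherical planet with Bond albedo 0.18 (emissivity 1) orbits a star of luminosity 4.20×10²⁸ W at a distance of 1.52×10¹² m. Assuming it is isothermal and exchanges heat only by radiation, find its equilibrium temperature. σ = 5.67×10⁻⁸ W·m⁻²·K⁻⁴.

First find the stellar flux at distance d: S = L/(4πd²) = 4.20×10²⁸/(4π·(1.52×10¹²)²) = 1447 W/m².
For an isothermal sphere, absorbed (1−a)S·πr² = emitted σ·4πr²·T⁴, so T⁴ = (1−a)S/(4σ).
T⁴ = 0.820·1447/(4·5.67×10⁻⁸) = 5.230×10⁹ K⁴.

T ≈ 269 K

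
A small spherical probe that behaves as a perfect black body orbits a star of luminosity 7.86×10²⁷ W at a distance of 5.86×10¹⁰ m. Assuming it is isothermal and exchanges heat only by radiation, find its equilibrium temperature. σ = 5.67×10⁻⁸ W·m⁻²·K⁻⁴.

T ≈ 947 K

First find the stellar flux at distance d: S = L/(4πd²) = 7.86×10²⁷/(4π·(5.86×10¹⁰)²) = 1.821×10⁵ W/m².
For an isothermal sphere, absorbed (1−a)S·πr² = emitted σ·4πr²·T⁴, so T⁴ = (1−a)S/(4σ).
T⁴ = 1.00·1.821×10⁵/(4·5.67×10⁻⁸) = 8.031×10¹¹ K⁴.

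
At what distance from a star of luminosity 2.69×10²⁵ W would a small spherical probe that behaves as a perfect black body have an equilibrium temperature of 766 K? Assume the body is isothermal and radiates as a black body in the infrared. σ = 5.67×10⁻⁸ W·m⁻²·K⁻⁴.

d ≈ 5.24×10⁹ m

For an isothermal black-emitting sphere, (1−a)S·πr² = σ·4πr²·T⁴ ⇒ S = 4σT⁴/(1−a).
S = 4·5.67×10⁻⁸·(766)⁴/1.00 = 78080 W/m².
Flux falls as S = L/(4πd²), so d = √(L/(4πS)) = √(2.69×10²⁵/(4π·78080)).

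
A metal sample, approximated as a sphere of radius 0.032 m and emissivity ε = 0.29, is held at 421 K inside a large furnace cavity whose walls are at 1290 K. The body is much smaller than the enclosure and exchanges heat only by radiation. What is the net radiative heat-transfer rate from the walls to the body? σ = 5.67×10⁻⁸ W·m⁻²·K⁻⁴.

P_net ≈ 579 W

For a small grey body in a large enclosure: P_net = εσA(T_body⁴ − T_wall⁴).
A = 4πr² = 0.01287 m²; T_body⁴ − T_wall⁴ = 3.141×10¹⁰ − 2.769×10¹² = -2.738×10¹² K⁴.
|P_net| = 0.29·5.67×10⁻⁸·0.01287·2.738×10¹².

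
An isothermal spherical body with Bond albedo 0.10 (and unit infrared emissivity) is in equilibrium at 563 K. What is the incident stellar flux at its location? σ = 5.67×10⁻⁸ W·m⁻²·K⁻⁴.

(1−a)S·πr² = σ·4πr²·T⁴ ⇒ S = 4σT⁴/(1−a).
S = 4·5.67×10⁻⁸·1.005×10¹¹/0.900.

S ≈ 25300 W/m²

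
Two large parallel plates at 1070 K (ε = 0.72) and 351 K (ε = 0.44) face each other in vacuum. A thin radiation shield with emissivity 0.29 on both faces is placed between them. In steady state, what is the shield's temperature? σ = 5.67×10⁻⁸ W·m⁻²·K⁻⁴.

T_s ≈ 924 K

In steady state the net flux on the hot side equals that on the cold side.
σ(T₁⁴−T_s⁴)/D₁ = σ(T_s⁴−T₂⁴)/D₂, with D₁ = 1/ε₁+1/ε_s−1 = 3.837, D₂ = 1/ε_s+1/ε₂−1 = 4.721.
Solve for T_s⁴: T_s⁴ = (D₂·T₁⁴ + D₁·T₂⁴)/(D₁+D₂) = 7.299×10¹¹ K⁴.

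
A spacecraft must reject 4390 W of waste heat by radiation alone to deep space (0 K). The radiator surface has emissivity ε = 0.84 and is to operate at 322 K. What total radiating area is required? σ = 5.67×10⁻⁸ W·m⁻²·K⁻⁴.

P = εσA T⁴ ⇒ A = P/(εσT⁴).
T⁴ = 1.075×10¹⁰ K⁴.
A = 4390/(0.84 × 5.67×10⁻⁸ × 1.075×10¹⁰).

A ≈ 8.57 m²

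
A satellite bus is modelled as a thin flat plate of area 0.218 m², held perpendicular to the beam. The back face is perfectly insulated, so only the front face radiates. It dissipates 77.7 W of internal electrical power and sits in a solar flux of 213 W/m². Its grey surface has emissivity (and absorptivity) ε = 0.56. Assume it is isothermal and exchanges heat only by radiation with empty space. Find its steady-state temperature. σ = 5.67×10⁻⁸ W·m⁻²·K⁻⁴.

At steady state, absorbed solar power + internal power = radiated power.
Absorbed: α·S·A_cross = 0.56·213·0.2180 = 26.00 W (cross-section A).
Total input = 26.00 + 77.7 = 103.7 W.
Radiated: εσ·A_surf·T⁴ with A_surf = A = 0.2180 m².
T⁴ = 103.7/(0.56·5.67×10⁻⁸·0.2180) = 1.498×10¹⁰ K⁴.

T ≈ 350 K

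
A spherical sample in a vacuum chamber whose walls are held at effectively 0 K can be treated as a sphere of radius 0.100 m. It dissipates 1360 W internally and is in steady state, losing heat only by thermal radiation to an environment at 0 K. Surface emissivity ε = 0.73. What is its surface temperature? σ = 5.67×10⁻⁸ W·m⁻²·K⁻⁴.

Steady state: internal power = radiated power, P = εσA T⁴.
Radiating area A = 4πr² = 0.1257 m².
T⁴ = P/(εσA) = 1360/(0.73·5.67×10⁻⁸·0.1257) = 2.615×10¹¹ K⁴.
T = (2.615×10¹¹)^(1/4).

T ≈ 715 K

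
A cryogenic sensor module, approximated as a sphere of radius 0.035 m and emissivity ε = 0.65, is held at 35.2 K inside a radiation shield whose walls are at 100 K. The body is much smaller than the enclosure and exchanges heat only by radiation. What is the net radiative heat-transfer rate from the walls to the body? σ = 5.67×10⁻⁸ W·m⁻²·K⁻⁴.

P_net ≈ 0.0559 W

For a small grey body in a large enclosure: P_net = εσA(T_body⁴ − T_wall⁴).
A = 4πr² = 0.01539 m²; T_body⁴ − T_wall⁴ = 1.535×10⁶ − 1.000×10⁸ = -9.846×10⁷ K⁴.
|P_net| = 0.65·5.67×10⁻⁸·0.01539·9.846×10⁷.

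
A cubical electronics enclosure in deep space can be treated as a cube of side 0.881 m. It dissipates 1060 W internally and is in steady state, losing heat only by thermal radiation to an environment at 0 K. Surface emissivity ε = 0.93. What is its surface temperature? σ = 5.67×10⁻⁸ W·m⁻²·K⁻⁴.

T ≈ 256 K

Steady state: internal power = radiated power, P = εσA T⁴.
Radiating area A = 6L² = 4.657 m².
T⁴ = P/(εσA) = 1060/(0.93·5.67×10⁻⁸·4.657) = 4.317×10⁹ K⁴.
T = (4.317×10⁹)^(1/4).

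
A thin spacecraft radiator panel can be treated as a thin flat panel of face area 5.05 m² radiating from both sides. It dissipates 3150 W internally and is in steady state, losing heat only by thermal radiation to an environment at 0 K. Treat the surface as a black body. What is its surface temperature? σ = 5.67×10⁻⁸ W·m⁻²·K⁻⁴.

Steady state: internal power = radiated power, P = εσA T⁴.
Radiating area A = 2·5.05 = 10.10 m².
T⁴ = P/(εσA) = 3150/(1.0·5.67×10⁻⁸·10.10) = 5.501×10⁹ K⁴.
T = (5.501×10⁹)^(1/4).

T ≈ 272 K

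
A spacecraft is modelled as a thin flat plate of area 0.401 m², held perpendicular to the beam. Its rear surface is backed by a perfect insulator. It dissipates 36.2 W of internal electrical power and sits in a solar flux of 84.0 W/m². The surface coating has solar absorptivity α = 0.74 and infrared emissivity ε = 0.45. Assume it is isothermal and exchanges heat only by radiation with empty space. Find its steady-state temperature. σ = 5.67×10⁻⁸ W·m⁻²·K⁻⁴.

T ≈ 278 K

At steady state, absorbed solar power + internal power = radiated power.
Absorbed: α·S·A_cross = 0.74·84.0·0.4010 = 24.93 W (cross-section A).
Total input = 24.93 + 36.2 = 61.13 W.
Radiated: εσ·A_surf·T⁴ with A_surf = A = 0.4010 m².
T⁴ = 61.13/(0.45·5.67×10⁻⁸·0.4010) = 5.974×10⁹ K⁴.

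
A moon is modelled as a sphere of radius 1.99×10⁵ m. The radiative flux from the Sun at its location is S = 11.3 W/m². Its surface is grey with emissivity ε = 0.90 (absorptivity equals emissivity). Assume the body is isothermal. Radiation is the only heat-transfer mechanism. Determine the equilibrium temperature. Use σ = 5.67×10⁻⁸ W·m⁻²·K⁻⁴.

T ≈ 84.0 K

At equilibrium, absorbed power = emitted power.
Absorbing cross-section = πr² = 1.244×10¹¹ m²; emitting surface = 4πr² = 4.976×10¹¹ m² (ratio 4).
εS·A_cross = εσ·A_surf·T⁴  ⇒  T⁴ = S/(4σ)   (ε cancels).
T⁴ = 11.3/(4·5.67×10⁻⁸) = 4.982×10⁷ K⁴.
T = (4.982×10⁷)^(1/4).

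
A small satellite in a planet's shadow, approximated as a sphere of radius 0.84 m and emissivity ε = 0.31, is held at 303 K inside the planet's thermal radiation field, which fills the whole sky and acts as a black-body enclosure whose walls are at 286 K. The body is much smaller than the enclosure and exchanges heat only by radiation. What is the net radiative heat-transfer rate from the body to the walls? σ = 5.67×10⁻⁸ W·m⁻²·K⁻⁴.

For a small grey body in a large enclosure: P_net = εσA(T_body⁴ − T_wall⁴).
A = 4πr² = 8.867 m²; T_body⁴ − T_wall⁴ = 8.429×10⁹ − 6.691×10⁹ = 1.738×10⁹ K⁴.
|P_net| = 0.31·5.67×10⁻⁸·8.867·1.738×10⁹.

P_net ≈ 271 W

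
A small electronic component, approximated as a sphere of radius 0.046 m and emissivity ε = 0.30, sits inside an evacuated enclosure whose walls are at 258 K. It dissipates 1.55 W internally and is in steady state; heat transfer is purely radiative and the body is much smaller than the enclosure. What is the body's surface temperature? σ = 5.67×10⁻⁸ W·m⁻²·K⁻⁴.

For a small grey body in a large enclosure, net radiated power = εσA(T⁴ − T_w⁴).
Steady state: P = εσA(T⁴ − T_w⁴) with A = 4πr² = 0.02659 m².
T⁴ = P/(εσA) + T_w⁴ = 1.55/(0.30·5.67×10⁻⁸·0.02659) + (258)⁴
    = 3.427×10⁹ + 4.431×10⁹ = 7.858×10⁹ K⁴.

T ≈ 298 K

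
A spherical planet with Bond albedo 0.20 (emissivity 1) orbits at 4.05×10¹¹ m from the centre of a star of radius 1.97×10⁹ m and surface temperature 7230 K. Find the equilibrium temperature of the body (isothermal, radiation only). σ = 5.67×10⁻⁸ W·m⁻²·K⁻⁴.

The star's surface emits σT_*⁴; at distance d the flux is S = σT_*⁴(R_*/d)².
S = 5.67×10⁻⁸·(7230)⁴·(1.97×10⁹/4.05×10¹¹)² = 3666 W/m².
For an isothermal sphere T⁴ = (1−a)S/(4σ) = 1.293×10¹⁰ K⁴.

T ≈ 337 K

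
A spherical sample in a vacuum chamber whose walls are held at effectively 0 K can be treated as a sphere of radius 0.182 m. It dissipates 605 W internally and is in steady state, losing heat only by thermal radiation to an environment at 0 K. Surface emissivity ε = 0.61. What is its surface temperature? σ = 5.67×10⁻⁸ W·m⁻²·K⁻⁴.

T ≈ 453 K

Steady state: internal power = radiated power, P = εσA T⁴.
Radiating area A = 4πr² = 0.4162 m².
T⁴ = P/(εσA) = 605/(0.61·5.67×10⁻⁸·0.4162) = 4.202×10¹⁰ K⁴.
T = (4.202×10¹⁰)^(1/4).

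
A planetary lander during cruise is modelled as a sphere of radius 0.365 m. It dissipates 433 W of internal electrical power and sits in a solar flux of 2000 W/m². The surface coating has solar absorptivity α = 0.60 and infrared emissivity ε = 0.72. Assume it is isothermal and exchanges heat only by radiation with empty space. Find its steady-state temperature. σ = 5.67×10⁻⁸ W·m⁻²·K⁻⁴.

At steady state, absorbed solar power + internal power = radiated power.
Absorbed: α·S·A_cross = 0.60·2000·0.4185 = 502.2 W (cross-section πr²).
Total input = 502.2 + 433 = 935.2 W.
Radiated: εσ·A_surf·T⁴ with A_surf = 4πr² = 1.674 m².
T⁴ = 935.2/(0.72·5.67×10⁻⁸·1.674) = 1.368×10¹⁰ K⁴.

T ≈ 342 K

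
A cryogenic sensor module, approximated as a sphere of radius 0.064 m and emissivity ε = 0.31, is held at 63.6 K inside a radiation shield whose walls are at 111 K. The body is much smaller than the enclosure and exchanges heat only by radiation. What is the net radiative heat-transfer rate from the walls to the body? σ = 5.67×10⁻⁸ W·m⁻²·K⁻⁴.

For a small grey body in a large enclosure: P_net = εσA(T_body⁴ − T_wall⁴).
A = 4πr² = 0.05147 m²; T_body⁴ − T_wall⁴ = 1.636×10⁷ − 1.518×10⁸ = -1.354×10⁸ K⁴.
|P_net| = 0.31·5.67×10⁻⁸·0.05147·1.354×10⁸.

P_net ≈ 0.123 W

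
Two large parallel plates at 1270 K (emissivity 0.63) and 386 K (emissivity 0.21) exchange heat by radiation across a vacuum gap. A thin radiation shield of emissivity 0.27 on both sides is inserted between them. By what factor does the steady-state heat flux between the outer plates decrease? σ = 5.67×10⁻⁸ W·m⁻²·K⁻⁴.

Without shield: q₀ = σΔ(T⁴)/(1/ε₁+1/ε₂−1) with denominator 5.349.
With shield the two gaps are in series; the resistances add: (1/ε₁+1/ε_s−1)+(1/ε_s+1/ε₂−1) = 4.291+7.466 = 11.76.
Heat-flux ratio q₀/q = 11.76/5.349.

factor ≈ 2.20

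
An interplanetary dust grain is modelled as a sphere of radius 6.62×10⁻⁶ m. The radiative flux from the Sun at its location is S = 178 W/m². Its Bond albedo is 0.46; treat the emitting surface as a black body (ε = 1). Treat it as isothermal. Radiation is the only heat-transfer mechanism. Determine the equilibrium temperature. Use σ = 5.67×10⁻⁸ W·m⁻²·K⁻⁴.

T ≈ 143 K

At equilibrium, absorbed power = emitted power.
Absorbing cross-section = πr² = 1.377×10⁻¹⁰ m²; emitting surface = 4πr² = 5.507×10⁻¹⁰ m² (ratio 4).
(1−a)S·A_cross = εσ·A_surf·T⁴  ⇒  T⁴ = (1−a)S/(4σ).
T⁴ = 0.540·178/(4·5.67×10⁻⁸) = 4.238×10⁸ K⁴.
T = (4.238×10⁸)^(1/4).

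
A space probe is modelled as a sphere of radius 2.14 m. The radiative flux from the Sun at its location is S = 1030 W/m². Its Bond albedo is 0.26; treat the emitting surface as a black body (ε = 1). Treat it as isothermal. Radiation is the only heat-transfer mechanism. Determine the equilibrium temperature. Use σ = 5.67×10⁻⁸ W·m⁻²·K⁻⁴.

At equilibrium, absorbed power = emitted power.
Absorbing cross-section = πr² = 14.39 m²; emitting surface = 4πr² = 57.55 m² (ratio 4).
(1−a)S·A_cross = εσ·A_surf·T⁴  ⇒  T⁴ = (1−a)S/(4σ).
T⁴ = 0.740·1030/(4·5.67×10⁻⁸) = 3.361×10⁹ K⁴.
T = (3.361×10⁹)^(1/4).

T ≈ 241 K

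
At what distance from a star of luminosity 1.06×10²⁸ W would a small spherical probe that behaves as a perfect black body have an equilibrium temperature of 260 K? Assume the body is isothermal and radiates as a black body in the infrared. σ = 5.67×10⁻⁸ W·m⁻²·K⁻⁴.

For an isothermal black-emitting sphere, (1−a)S·πr² = σ·4πr²·T⁴ ⇒ S = 4σT⁴/(1−a).
S = 4·5.67×10⁻⁸·(260)⁴/1.00 = 1036 W/m².
Flux falls as S = L/(4πd²), so d = √(L/(4πS)) = √(1.06×10²⁸/(4π·1036)).

d ≈ 9.02×10¹¹ m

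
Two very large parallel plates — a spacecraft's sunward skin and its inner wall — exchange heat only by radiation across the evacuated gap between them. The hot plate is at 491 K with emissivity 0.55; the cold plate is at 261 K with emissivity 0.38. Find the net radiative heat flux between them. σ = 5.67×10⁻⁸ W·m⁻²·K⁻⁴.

For two infinite grey parallel plates, q = σ(T₁⁴ − T₂⁴)/(1/ε₁ + 1/ε₂ − 1).
T₁⁴ − T₂⁴ = 5.812×10¹⁰ − 4.640×10⁹ = 5.348×10¹⁰ K⁴.
1/ε₁ + 1/ε₂ − 1 = 1.818 + 2.632 − 1 = 3.450.
q = 5.67×10⁻⁸ × 5.348×10¹⁰ / 3.450.

q ≈ 879 W/m²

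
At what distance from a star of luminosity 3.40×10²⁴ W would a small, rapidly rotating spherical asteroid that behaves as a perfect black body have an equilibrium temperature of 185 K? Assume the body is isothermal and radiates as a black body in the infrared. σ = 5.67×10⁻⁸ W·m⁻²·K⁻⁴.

For an isothermal black-emitting sphere, (1−a)S·πr² = σ·4πr²·T⁴ ⇒ S = 4σT⁴/(1−a).
S = 4·5.67×10⁻⁸·(185)⁴/1.00 = 265.7 W/m².
Flux falls as S = L/(4πd²), so d = √(L/(4πS)) = √(3.40×10²⁴/(4π·265.7)).

d ≈ 3.19×10¹⁰ m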